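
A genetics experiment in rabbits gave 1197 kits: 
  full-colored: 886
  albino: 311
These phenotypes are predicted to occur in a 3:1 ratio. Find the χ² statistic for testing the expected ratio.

The 3:1 ratio has 4 parts, so with N = 1197 the expected counts are:
  full-colored: 1197 × 3/4 = 897.75
  albino: 1197 × 1/4 = 299.25
χ² = Σ (O − E)² / E
  full-colored: (886 − 897.75)² / 897.75 = 0.1538
  albino: (311 − 299.25)² / 299.25 = 0.4614
χ² = 0.1538 + 0.4614 = 0.6152 ≈ 0.615

0.615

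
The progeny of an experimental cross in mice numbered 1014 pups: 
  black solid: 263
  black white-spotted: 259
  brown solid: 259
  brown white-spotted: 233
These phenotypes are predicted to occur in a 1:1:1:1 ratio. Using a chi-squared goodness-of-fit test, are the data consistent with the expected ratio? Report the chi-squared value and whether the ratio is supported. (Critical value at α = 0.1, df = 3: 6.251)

2.252; consistent

Total ratio parts = 4. Expected numbers out of 1014:
  black solid: 1014 × 1/4 = 253.5
  black white-spotted: 1014 × 1/4 = 253.5
  brown solid: 1014 × 1/4 = 253.5
  brown white-spotted: 1014 × 1/4 = 253.5
χ² = Σ (O − E)² / E
  black solid: (263 − 253.5)² / 253.5 = 0.3560
  black white-spotted: (259 − 253.5)² / 253.5 = 0.1193
  brown solid: (259 − 253.5)² / 253.5 = 0.1193
  brown white-spotted: (233 − 253.5)² / 253.5 = 1.6578
χ² = 0.3560 + 0.1193 + 0.1193 + 1.6578 = 2.2524 ≈ 2.252
Degrees of freedom = 4 − 1 = 3; critical value at α = 0.1 is 6.251.
Since 2.252 < 6.251, we fail to reject the null hypothesis — the data are consistent with the 1:1:1:1 ratio.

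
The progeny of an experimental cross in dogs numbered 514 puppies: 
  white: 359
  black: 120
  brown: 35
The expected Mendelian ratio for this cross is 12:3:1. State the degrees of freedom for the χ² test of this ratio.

A goodness-of-fit test with 3 phenotype classes has df = 3 − 1 = 2.

2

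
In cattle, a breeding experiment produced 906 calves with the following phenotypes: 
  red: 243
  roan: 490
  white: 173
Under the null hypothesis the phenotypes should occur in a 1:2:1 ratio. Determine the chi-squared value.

Total ratio parts = 4. Expected numbers out of 906:
  red: 906 × 1/4 = 226.5
  roan: 906 × 2/4 = 453
  white: 906 × 1/4 = 226.5
χ² = Σ (O − E)² / E
  red: (243 − 226.5)² / 226.5 = 1.2020
  roan: (490 − 453)² / 453 = 3.0221
  white: (173 − 226.5)² / 226.5 = 12.6369
χ² = 1.2020 + 3.0221 + 12.6369 = 16.861

16.861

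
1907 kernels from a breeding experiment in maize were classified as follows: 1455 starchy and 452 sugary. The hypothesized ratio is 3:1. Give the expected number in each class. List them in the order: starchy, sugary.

1430.25, 476.75

Expected counts for N = 1907 under a 3:1 ratio (total parts = 4):
  starchy: 1907 × 3/4 = 1430.25
  sugary: 1907 × 1/4 = 476.75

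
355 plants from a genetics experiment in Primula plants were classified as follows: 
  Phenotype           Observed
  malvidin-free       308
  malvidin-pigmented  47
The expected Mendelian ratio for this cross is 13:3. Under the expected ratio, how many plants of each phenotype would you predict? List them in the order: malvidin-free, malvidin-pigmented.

Total ratio parts = 16. Expected numbers out of 355:
  malvidin-free: 355 × 13/16 = 288.4375
  malvidin-pigmented: 355 × 3/16 = 66.5625

288.4375, 66.5625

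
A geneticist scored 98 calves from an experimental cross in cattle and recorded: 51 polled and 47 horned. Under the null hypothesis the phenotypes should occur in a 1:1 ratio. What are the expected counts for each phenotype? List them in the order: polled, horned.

49, 49

Expected counts for N = 98 under a 1:1 ratio (total parts = 2):
  polled: 98 × 1/2 = 49
  horned: 98 × 1/2 = 49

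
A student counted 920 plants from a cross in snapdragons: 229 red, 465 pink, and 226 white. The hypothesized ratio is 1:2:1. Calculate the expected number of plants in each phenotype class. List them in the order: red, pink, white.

The 1:2:1 ratio has 4 parts, so with N = 920 the expected counts are:
  red: 920 × 1/4 = 230
  pink: 920 × 2/4 = 460
  white: 920 × 1/4 = 230

230, 460, 230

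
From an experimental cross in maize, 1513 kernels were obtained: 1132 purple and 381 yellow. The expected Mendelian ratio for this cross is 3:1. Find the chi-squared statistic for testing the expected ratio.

0.027

Under the 3:1 hypothesis (Σ ratio = 4, N = 1513):
  purple: 1513 × 3/4 = 1134.75
  yellow: 1513 × 1/4 = 378.25
χ² = Σ (O − E)² / E
  purple: (1132 − 1134.75)² / 1134.75 = 0.0067
  yellow: (381 − 378.25)² / 378.25 = 0.0200
χ² = 0.0067 + 0.0200 = 0.0267 ≈ 0.027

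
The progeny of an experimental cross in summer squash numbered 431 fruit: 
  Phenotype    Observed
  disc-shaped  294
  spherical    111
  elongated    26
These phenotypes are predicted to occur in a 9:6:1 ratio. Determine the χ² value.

26.856

Under the 9:6:1 hypothesis (Σ ratio = 16, N = 431):
  disc-shaped: 431 × 9/16 = 242.4375
  spherical: 431 × 6/16 = 161.625
  elongated: 431 × 1/16 = 26.9375
χ² = Σ (O − E)² / E
  disc-shaped: (294 − 242.4375)² / 242.4375 = 10.9665
  spherical: (111 − 161.625)² / 161.625 = 15.8570
  elongated: (26 − 26.9375)² / 26.9375 = 0.0326
χ² = 10.9665 + 15.8570 + 0.0326 = 26.8561 ≈ 26.856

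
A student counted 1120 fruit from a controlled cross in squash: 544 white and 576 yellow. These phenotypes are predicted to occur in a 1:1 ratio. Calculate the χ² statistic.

0.914

Expected counts for N = 1120 under a 1:1 ratio (total parts = 2):
  white: 1120 × 1/2 = 560
  yellow: 1120 × 1/2 = 560
χ² = Σ (O − E)² / E
  white: (544 − 560)² / 560 = 0.4571
  yellow: (576 − 560)² / 560 = 0.4571
χ² = 0.4571 + 0.4571 = 0.9142 ≈ 0.914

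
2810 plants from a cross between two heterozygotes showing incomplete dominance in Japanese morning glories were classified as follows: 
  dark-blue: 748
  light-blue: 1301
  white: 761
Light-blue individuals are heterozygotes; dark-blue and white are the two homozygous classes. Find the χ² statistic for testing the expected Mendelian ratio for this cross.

With incomplete dominance, a heterozygote × heterozygote cross gives a 1:2:1 phenotypic ratio.
Under the 1:2:1 hypothesis (Σ ratio = 4, N = 2810):
  dark-blue: 2810 × 1/4 = 702.5
  light-blue: 2810 × 2/4 = 1405
  white: 2810 × 1/4 = 702.5
χ² = Σ (O − E)² / E
  dark-blue: (748 − 702.5)² / 702.5 = 2.9470
  light-blue: (1301 − 1405)² / 1405 = 7.6982
  white: (761 − 702.5)² / 702.5 = 4.8715
χ² = 2.9470 + 7.6982 + 4.8715 = 15.5167 ≈ 15.517

15.517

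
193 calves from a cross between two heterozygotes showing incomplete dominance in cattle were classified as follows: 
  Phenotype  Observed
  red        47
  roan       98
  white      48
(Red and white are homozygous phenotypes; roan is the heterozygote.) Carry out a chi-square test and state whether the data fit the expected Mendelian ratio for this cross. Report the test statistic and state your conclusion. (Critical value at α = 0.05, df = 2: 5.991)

0.057; consistent

With incomplete dominance, a heterozygote × heterozygote cross gives a 1:2:1 phenotypic ratio.
The 1:2:1 ratio has 4 parts, so with N = 193 the expected counts are:
  red: 193 × 1/4 = 48.25
  roan: 193 × 2/4 = 96.5
  white: 193 × 1/4 = 48.25
χ² = Σ (O − E)² / E
  red: (47 − 48.25)² / 48.25 = 0.0324
  roan: (98 − 96.5)² / 96.5 = 0.0233
  white: (48 − 48.25)² / 48.25 = 0.0013
χ² = 0.0324 + 0.0233 + 0.0013 = 0.057
Degrees of freedom = 3 − 1 = 2; critical value at α = 0.05 is 5.991.
Since 0.057 < 5.991, we fail to reject the null hypothesis — the data are consistent with the 1:2:1 ratio.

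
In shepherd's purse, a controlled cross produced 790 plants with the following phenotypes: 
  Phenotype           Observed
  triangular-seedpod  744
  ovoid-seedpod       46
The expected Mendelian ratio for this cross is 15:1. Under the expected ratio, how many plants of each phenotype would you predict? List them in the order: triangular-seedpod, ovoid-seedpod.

740.625, 49.375

The 15:1 ratio has 16 parts, so with N = 790 the expected counts are:
  triangular-seedpod: 790 × 15/16 = 740.625
  ovoid-seedpod: 790 × 1/16 = 49.375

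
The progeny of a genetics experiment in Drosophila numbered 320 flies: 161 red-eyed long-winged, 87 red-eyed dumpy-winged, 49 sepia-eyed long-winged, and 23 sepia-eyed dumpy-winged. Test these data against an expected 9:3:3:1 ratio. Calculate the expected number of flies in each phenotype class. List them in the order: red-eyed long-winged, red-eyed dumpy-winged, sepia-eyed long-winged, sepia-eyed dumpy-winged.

Under the 9:3:3:1 hypothesis (Σ ratio = 16, N = 320):
  red-eyed long-winged: 320 × 9/16 = 180
  red-eyed dumpy-winged: 320 × 3/16 = 60
  sepia-eyed long-winged: 320 × 3/16 = 60
  sepia-eyed dumpy-winged: 320 × 1/16 = 20

180, 60, 60, 20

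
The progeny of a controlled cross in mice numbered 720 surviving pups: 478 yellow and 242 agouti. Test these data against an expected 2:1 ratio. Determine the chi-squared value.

Total ratio parts = 3. Expected numbers out of 720:
  yellow: 720 × 2/3 = 480
  agouti: 720 × 1/3 = 240
χ² = Σ (O − E)² / E
  yellow: (478 − 480)² / 480 = 0.0083
  agouti: (242 − 240)² / 240 = 0.0167
χ² = 0.0083 + 0.0167 = 0.025

0.025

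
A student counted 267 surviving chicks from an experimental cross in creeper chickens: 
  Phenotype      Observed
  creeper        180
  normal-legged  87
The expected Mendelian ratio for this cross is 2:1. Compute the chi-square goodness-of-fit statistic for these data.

0.067

Total ratio parts = 3. Expected numbers out of 267:
  creeper: 267 × 2/3 = 178
  normal-legged: 267 × 1/3 = 89
χ² = Σ (O − E)² / E
  creeper: (180 − 178)² / 178 = 0.0225
  normal-legged: (87 − 89)² / 89 = 0.0449
χ² = 0.0225 + 0.0449 = 0.0674 ≈ 0.067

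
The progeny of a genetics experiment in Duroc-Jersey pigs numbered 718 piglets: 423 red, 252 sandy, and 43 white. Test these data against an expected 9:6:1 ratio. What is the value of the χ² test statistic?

2.089

Total ratio parts = 16. Expected numbers out of 718:
  red: 718 × 9/16 = 403.875
  sandy: 718 × 6/16 = 269.25
  white: 718 × 1/16 = 44.875
χ² = Σ (O − E)² / E
  red: (423 − 403.875)² / 403.875 = 0.9056
  sandy: (252 − 269.25)² / 269.25 = 1.1052
  white: (43 − 44.875)² / 44.875 = 0.0783
χ² = 0.9056 + 1.1052 + 0.0783 = 2.0891 ≈ 2.089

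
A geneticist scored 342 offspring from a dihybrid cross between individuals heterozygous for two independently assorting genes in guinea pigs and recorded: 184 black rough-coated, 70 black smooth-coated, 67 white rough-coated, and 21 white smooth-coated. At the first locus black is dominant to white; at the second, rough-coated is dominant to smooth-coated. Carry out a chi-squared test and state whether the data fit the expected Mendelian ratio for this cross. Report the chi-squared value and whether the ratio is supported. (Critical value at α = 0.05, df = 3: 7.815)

1.038; consistent

A dihybrid F₂ with independent assortment and complete dominance at both loci gives a 9:3:3:1 phenotypic ratio.
Under the 9:3:3:1 hypothesis (Σ ratio = 16, N = 342):
  black rough-coated: 342 × 9/16 = 192.375
  black smooth-coated: 342 × 3/16 = 64.125
  white rough-coated: 342 × 3/16 = 64.125
  white smooth-coated: 342 × 1/16 = 21.375
χ² = Σ (O − E)² / E
  black rough-coated: (184 − 192.375)² / 192.375 = 0.3646
  black smooth-coated: (70 − 64.125)² / 64.125 = 0.5383
  white rough-coated: (67 − 64.125)² / 64.125 = 0.1289
  white smooth-coated: (21 − 21.375)² / 21.375 = 0.0066
χ² = 0.3646 + 0.5383 + 0.1289 + 0.0066 = 1.0384 ≈ 1.038
Degrees of freedom = 4 − 1 = 3; critical value at α = 0.05 is 7.815.
Since 1.038 < 7.815, we fail to reject the null hypothesis — the data are consistent with the 9:3:3:1 ratio.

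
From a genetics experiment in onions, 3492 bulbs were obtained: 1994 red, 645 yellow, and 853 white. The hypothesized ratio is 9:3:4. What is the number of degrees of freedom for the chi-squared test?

A goodness-of-fit test with 3 phenotype classes has df = 3 − 1 = 2.

2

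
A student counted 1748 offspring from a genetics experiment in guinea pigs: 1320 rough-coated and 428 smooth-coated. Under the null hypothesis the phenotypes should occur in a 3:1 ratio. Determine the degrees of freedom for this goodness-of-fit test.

A goodness-of-fit test with 2 phenotype classes has df = 2 − 1 = 1.

1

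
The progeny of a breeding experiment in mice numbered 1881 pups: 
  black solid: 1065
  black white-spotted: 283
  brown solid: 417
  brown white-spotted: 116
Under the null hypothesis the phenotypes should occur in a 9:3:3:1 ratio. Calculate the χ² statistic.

Under the 9:3:3:1 hypothesis (Σ ratio = 16, N = 1881):
  black solid: 1881 × 9/16 = 1058.0625
  black white-spotted: 1881 × 3/16 = 352.6875
  brown solid: 1881 × 3/16 = 352.6875
  brown white-spotted: 1881 × 1/16 = 117.5625
χ² = Σ (O − E)² / E
  black solid: (1065 − 1058.0625)² / 1058.0625 = 0.0455
  black white-spotted: (283 − 352.6875)² / 352.6875 = 13.7695
  brown solid: (417 − 352.6875)² / 352.6875 = 11.7274
  brown white-spotted: (116 − 117.5625)² / 117.5625 = 0.0208
χ² = 0.0455 + 13.7695 + 11.7274 + 0.0208 = 25.5632 ≈ 25.563

25.563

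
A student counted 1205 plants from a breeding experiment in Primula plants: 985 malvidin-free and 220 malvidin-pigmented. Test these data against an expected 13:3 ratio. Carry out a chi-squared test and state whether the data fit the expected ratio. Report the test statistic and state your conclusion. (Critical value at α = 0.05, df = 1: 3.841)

Under the 13:3 hypothesis (Σ ratio = 16, N = 1205):
  malvidin-free: 1205 × 13/16 = 979.0625
  malvidin-pigmented: 1205 × 3/16 = 225.9375
χ² = Σ (O − E)² / E
  malvidin-free: (985 − 979.0625)² / 979.0625 = 0.0360
  malvidin-pigmented: (220 − 225.9375)² / 225.9375 = 0.1560
χ² = 0.0360 + 0.1560 = 0.192
Degrees of freedom = 2 − 1 = 1; critical value at α = 0.05 is 3.841.
Since 0.192 < 3.841, we fail to reject the null hypothesis — the data are consistent with the 13:3 ratio.

0.192; consistent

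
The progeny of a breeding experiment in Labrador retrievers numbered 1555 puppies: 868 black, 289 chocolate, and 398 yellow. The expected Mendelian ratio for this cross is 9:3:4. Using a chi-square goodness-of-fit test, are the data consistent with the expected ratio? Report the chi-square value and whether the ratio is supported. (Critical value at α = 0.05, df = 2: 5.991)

0.294; consistent

Under the 9:3:4 hypothesis (Σ ratio = 16, N = 1555):
  black: 1555 × 9/16 = 874.6875
  chocolate: 1555 × 3/16 = 291.5625
  yellow: 1555 × 4/16 = 388.75
χ² = Σ (O − E)² / E
  black: (868 − 874.6875)² / 874.6875 = 0.0511
  chocolate: (289 − 291.5625)² / 291.5625 = 0.0225
  yellow: (398 − 388.75)² / 388.75 = 0.2201
χ² = 0.0511 + 0.0225 + 0.2201 = 0.2937 ≈ 0.294
Degrees of freedom = 3 − 1 = 2; critical value at α = 0.05 is 5.991.
Since 0.294 < 5.991, we fail to reject the null hypothesis — the data are consistent with the 9:3:4 ratio.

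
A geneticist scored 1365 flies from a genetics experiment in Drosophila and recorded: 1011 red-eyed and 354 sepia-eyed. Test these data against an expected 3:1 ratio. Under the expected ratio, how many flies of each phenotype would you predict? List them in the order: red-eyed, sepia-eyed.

1023.75, 341.25

The 3:1 ratio has 4 parts, so with N = 1365 the expected counts are:
  red-eyed: 1365 × 3/4 = 1023.75
  sepia-eyed: 1365 × 1/4 = 341.25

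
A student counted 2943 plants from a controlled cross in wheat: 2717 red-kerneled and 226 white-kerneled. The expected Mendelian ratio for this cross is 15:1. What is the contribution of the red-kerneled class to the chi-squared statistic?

0.641

Under the 15:1 hypothesis (Σ ratio = 16, N = 2943):
  red-kerneled: 2943 × 15/16 = 2759.0625
  white-kerneled: 2943 × 1/16 = 183.9375
Contribution of red-kerneled: (2717 − 2759.0625)² / 2759.0625 = 0.6413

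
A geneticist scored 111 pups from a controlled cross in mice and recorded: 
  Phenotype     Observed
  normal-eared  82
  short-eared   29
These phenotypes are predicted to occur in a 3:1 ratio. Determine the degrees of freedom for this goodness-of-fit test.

1

A goodness-of-fit test with 2 phenotype classes has df = 2 − 1 = 1.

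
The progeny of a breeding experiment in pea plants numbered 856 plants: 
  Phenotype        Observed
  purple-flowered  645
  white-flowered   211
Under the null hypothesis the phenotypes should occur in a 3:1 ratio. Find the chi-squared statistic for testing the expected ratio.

0.056

The 3:1 ratio has 4 parts, so with N = 856 the expected counts are:
  purple-flowered: 856 × 3/4 = 642
  white-flowered: 856 × 1/4 = 214
χ² = Σ (O − E)² / E
  purple-flowered: (645 − 642)² / 642 = 0.0140
  white-flowered: (211 − 214)² / 214 = 0.0421
χ² = 0.0140 + 0.0421 = 0.0561 ≈ 0.056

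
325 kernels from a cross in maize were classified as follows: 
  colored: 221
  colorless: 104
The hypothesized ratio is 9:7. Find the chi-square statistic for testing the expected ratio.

18.233

Under the 9:7 hypothesis (Σ ratio = 16, N = 325):
  colored: 325 × 9/16 = 182.8125
  colorless: 325 × 7/16 = 142.1875
χ² = Σ (O − E)² / E
  colored: (221 − 182.8125)² / 182.8125 = 7.9769
  colorless: (104 − 142.1875)² / 142.1875 = 10.2561
χ² = 7.9769 + 10.2561 = 18.233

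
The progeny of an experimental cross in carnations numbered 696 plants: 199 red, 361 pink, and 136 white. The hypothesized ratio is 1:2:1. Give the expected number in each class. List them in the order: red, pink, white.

Total ratio parts = 4. Expected numbers out of 696:
  red: 696 × 1/4 = 174
  pink: 696 × 2/4 = 348
  white: 696 × 1/4 = 174

174, 348, 174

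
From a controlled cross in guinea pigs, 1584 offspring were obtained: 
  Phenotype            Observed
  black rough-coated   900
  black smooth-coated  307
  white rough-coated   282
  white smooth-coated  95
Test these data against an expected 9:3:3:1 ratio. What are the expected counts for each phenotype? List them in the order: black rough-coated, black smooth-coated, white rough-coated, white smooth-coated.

The 9:3:3:1 ratio has 16 parts, so with N = 1584 the expected counts are:
  black rough-coated: 1584 × 9/16 = 891
  black smooth-coated: 1584 × 3/16 = 297
  white rough-coated: 1584 × 3/16 = 297
  white smooth-coated: 1584 × 1/16 = 99

891, 297, 297, 99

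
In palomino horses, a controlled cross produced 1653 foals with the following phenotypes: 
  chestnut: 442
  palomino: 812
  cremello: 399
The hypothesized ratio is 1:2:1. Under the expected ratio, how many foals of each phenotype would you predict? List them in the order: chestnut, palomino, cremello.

413.25, 826.5, 413.25

Expected counts for N = 1653 under a 1:2:1 ratio (total parts = 4):
  chestnut: 1653 × 1/4 = 413.25
  palomino: 1653 × 2/4 = 826.5
  cremello: 1653 × 1/4 = 413.25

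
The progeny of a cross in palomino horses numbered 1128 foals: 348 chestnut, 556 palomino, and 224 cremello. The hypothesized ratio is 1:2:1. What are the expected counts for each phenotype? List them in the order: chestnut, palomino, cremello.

Expected counts for N = 1128 under a 1:2:1 ratio (total parts = 4):
  chestnut: 1128 × 1/4 = 282
  palomino: 1128 × 2/4 = 564
  cremello: 1128 × 1/4 = 282

282, 564, 282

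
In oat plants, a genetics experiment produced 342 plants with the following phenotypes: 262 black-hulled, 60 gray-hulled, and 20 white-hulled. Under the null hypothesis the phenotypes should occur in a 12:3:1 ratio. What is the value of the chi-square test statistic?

Under the 12:3:1 hypothesis (Σ ratio = 16, N = 342):
  black-hulled: 342 × 12/16 = 256.5
  gray-hulled: 342 × 3/16 = 64.125
  white-hulled: 342 × 1/16 = 21.375
χ² = Σ (O − E)² / E
  black-hulled: (262 − 256.5)² / 256.5 = 0.1179
  gray-hulled: (60 − 64.125)² / 64.125 = 0.2654
  white-hulled: (20 − 21.375)² / 21.375 = 0.0885
χ² = 0.1179 + 0.2654 + 0.0885 = 0.4718 ≈ 0.472

0.472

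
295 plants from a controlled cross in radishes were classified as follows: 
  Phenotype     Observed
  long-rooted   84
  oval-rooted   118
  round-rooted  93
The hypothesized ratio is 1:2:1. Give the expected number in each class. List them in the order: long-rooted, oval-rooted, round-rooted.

73.75, 147.5, 73.75

Total ratio parts = 4. Expected numbers out of 295:
  long-rooted: 295 × 1/4 = 73.75
  oval-rooted: 295 × 2/4 = 147.5
  round-rooted: 295 × 1/4 = 73.75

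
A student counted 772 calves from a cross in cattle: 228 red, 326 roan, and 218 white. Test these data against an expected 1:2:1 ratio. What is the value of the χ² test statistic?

The 1:2:1 ratio has 4 parts, so with N = 772 the expected counts are:
  red: 772 × 1/4 = 193
  roan: 772 × 2/4 = 386
  white: 772 × 1/4 = 193
χ² = Σ (O − E)² / E
  red: (228 − 193)² / 193 = 6.3472
  roan: (326 − 386)² / 386 = 9.3264
  white: (218 − 193)² / 193 = 3.2383
χ² = 6.3472 + 9.3264 + 3.2383 = 18.9119 ≈ 18.912

18.912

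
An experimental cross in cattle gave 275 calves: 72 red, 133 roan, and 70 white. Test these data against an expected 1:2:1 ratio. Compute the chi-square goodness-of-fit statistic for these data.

Expected counts for N = 275 under a 1:2:1 ratio (total parts = 4):
  red: 275 × 1/4 = 68.75
  roan: 275 × 2/4 = 137.5
  white: 275 × 1/4 = 68.75
χ² = Σ (O − E)² / E
  red: (72 − 68.75)² / 68.75 = 0.1536
  roan: (133 − 137.5)² / 137.5 = 0.1473
  white: (70 − 68.75)² / 68.75 = 0.0227
χ² = 0.1536 + 0.1473 + 0.0227 = 0.3236 ≈ 0.324

0.324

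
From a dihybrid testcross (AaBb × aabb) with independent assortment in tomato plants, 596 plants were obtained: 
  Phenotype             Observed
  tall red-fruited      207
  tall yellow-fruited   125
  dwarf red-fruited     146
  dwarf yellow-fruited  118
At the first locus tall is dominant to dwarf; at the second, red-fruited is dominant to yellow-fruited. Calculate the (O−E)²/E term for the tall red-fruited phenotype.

A dihybrid testcross with independent assortment gives a 1:1:1:1 ratio.
Under the 1:1:1:1 hypothesis (Σ ratio = 4, N = 596):
  tall red-fruited: 596 × 1/4 = 149
  tall yellow-fruited: 596 × 1/4 = 149
  dwarf red-fruited: 596 × 1/4 = 149
  dwarf yellow-fruited: 596 × 1/4 = 149
Contribution of tall red-fruited: (207 − 149)² / 149 = 22.5772

22.577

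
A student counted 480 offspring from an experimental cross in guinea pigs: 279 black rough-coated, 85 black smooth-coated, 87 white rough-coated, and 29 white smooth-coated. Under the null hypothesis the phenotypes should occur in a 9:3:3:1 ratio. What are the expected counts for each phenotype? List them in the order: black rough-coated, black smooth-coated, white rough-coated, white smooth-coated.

270, 90, 90, 30

Total ratio parts = 16. Expected numbers out of 480:
  black rough-coated: 480 × 9/16 = 270
  black smooth-coated: 480 × 3/16 = 90
  white rough-coated: 480 × 3/16 = 90
  white smooth-coated: 480 × 1/16 = 30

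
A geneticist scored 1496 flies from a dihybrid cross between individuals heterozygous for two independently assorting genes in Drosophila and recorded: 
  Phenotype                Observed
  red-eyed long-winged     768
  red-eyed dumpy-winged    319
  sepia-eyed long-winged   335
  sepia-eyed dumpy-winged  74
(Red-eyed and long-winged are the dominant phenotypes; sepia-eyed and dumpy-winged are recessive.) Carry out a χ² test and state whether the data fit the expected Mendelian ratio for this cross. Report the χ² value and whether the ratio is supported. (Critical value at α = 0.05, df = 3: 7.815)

26.360; not consistent

A dihybrid F₂ with independent assortment and complete dominance at both loci gives a 9:3:3:1 phenotypic ratio.
Under the 9:3:3:1 hypothesis (Σ ratio = 16, N = 1496):
  red-eyed long-winged: 1496 × 9/16 = 841.5
  red-eyed dumpy-winged: 1496 × 3/16 = 280.5
  sepia-eyed long-winged: 1496 × 3/16 = 280.5
  sepia-eyed dumpy-winged: 1496 × 1/16 = 93.5
χ² = Σ (O − E)² / E
  red-eyed long-winged: (768 − 841.5)² / 841.5 = 6.4198
  red-eyed dumpy-winged: (319 − 280.5)² / 280.5 = 5.2843
  sepia-eyed long-winged: (335 − 280.5)² / 280.5 = 10.5891
  sepia-eyed dumpy-winged: (74 − 93.5)² / 93.5 = 4.0668
χ² = 6.4198 + 5.2843 + 10.5891 + 4.0668 = 26.360
Degrees of freedom = 4 − 1 = 3; critical value at α = 0.05 is 7.815.
Since 26.360 > 7.815, we reject the null hypothesis — the data do not fit the 9:3:3:1 ratio.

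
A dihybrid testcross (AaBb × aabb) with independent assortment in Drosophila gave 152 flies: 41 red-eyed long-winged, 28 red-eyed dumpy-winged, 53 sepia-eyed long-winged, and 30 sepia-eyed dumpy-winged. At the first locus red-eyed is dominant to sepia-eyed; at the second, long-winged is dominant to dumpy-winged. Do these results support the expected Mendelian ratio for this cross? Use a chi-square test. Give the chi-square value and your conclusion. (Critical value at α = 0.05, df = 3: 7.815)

10.474; not consistent

A dihybrid testcross with independent assortment gives a 1:1:1:1 ratio.
Total ratio parts = 4. Expected numbers out of 152:
  red-eyed long-winged: 152 × 1/4 = 38
  red-eyed dumpy-winged: 152 × 1/4 = 38
  sepia-eyed long-winged: 152 × 1/4 = 38
  sepia-eyed dumpy-winged: 152 × 1/4 = 38
χ² = Σ (O − E)² / E
  red-eyed long-winged: (41 − 38)² / 38 = 0.2368
  red-eyed dumpy-winged: (28 − 38)² / 38 = 2.6316
  sepia-eyed long-winged: (53 − 38)² / 38 = 5.9211
  sepia-eyed dumpy-winged: (30 − 38)² / 38 = 1.6842
χ² = 0.2368 + 2.6316 + 5.9211 + 1.6842 = 10.4737 ≈ 10.474
Degrees of freedom = 4 − 1 = 3; critical value at α = 0.05 is 7.815.
Since 10.474 > 7.815, we reject the null hypothesis — the data do not fit the 1:1:1:1 ratio.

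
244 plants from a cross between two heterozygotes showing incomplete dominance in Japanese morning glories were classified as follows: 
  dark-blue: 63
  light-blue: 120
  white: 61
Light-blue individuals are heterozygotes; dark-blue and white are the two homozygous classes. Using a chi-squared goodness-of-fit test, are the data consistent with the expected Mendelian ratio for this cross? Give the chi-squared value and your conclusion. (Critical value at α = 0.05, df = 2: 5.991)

0.098; consistent

With incomplete dominance, a heterozygote × heterozygote cross gives a 1:2:1 phenotypic ratio.
Expected counts for N = 244 under a 1:2:1 ratio (total parts = 4):
  dark-blue: 244 × 1/4 = 61
  light-blue: 244 × 2/4 = 122
  white: 244 × 1/4 = 61
χ² = Σ (O − E)² / E
  dark-blue: (63 − 61)² / 61 = 0.0656
  light-blue: (120 − 122)² / 122 = 0.0328
  white: (61 − 61)² / 61 = 0.0000
χ² = 0.0656 + 0.0328 + 0.0000 = 0.0984 ≈ 0.098
Degrees of freedom = 3 − 1 = 2; critical value at α = 0.05 is 5.991.
Since 0.098 < 5.991, we fail to reject the null hypothesis — the data are consistent with the 1:2:1 ratio.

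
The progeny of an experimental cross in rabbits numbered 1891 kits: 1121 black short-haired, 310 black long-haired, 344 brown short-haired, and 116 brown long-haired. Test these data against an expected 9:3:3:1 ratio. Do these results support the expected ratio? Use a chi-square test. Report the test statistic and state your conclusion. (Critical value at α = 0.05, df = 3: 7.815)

9.044; not consistent

Under the 9:3:3:1 hypothesis (Σ ratio = 16, N = 1891):
  black short-haired: 1891 × 9/16 = 1063.6875
  black long-haired: 1891 × 3/16 = 354.5625
  brown short-haired: 1891 × 3/16 = 354.5625
  brown long-haired: 1891 × 1/16 = 118.1875
χ² = Σ (O − E)² / E
  black short-haired: (1121 − 1063.6875)² / 1063.6875 = 3.0881
  black long-haired: (310 − 354.5625)² / 354.5625 = 5.6008
  brown short-haired: (344 − 354.5625)² / 354.5625 = 0.3147
  brown long-haired: (116 − 118.1875)² / 118.1875 = 0.0405
χ² = 3.0881 + 5.6008 + 0.3147 + 0.0405 = 9.0441 ≈ 9.044
Degrees of freedom = 4 − 1 = 3; critical value at α = 0.05 is 7.815.
Since 9.044 > 7.815, we reject the null hypothesis — the data do not fit the 9:3:3:1 ratio.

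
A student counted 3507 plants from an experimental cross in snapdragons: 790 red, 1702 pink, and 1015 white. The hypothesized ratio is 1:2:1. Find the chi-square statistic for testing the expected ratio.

Total ratio parts = 4. Expected numbers out of 3507:
  red: 3507 × 1/4 = 876.75
  pink: 3507 × 2/4 = 1753.5
  white: 3507 × 1/4 = 876.75
χ² = Σ (O − E)² / E
  red: (790 − 876.75)² / 876.75 = 8.5835
  pink: (1702 − 1753.5)² / 1753.5 = 1.5125
  white: (1015 − 876.75)² / 876.75 = 21.7999
χ² = 8.5835 + 1.5125 + 21.7999 = 31.8959 ≈ 31.896

31.896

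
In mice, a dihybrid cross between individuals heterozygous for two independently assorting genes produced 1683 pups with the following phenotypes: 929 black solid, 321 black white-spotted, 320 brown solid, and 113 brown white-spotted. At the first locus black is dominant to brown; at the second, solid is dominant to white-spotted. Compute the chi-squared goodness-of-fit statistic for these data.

A dihybrid F₂ with independent assortment and complete dominance at both loci gives a 9:3:3:1 phenotypic ratio.
Under the 9:3:3:1 hypothesis (Σ ratio = 16, N = 1683):
  black solid: 1683 × 9/16 = 946.6875
  black white-spotted: 1683 × 3/16 = 315.5625
  brown solid: 1683 × 3/16 = 315.5625
  brown white-spotted: 1683 × 1/16 = 105.1875
χ² = Σ (O − E)² / E
  black solid: (929 − 946.6875)² / 946.6875 = 0.3305
  black white-spotted: (321 − 315.5625)² / 315.5625 = 0.0937
  brown solid: (320 − 315.5625)² / 315.5625 = 0.0624
  brown white-spotted: (113 − 105.1875)² / 105.1875 = 0.5803
χ² = 0.3305 + 0.0937 + 0.0624 + 0.5803 = 1.0669 ≈ 1.067

1.067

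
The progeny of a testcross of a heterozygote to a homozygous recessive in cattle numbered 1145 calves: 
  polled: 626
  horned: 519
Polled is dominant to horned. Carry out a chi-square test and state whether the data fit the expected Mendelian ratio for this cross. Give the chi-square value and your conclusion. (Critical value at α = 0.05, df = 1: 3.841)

9.999; not consistent

A testcross of a heterozygote (Aa × aa) gives a 1:1 phenotypic ratio.
Total ratio parts = 2. Expected numbers out of 1145:
  polled: 1145 × 1/2 = 572.5
  horned: 1145 × 1/2 = 572.5
χ² = Σ (O − E)² / E
  polled: (626 − 572.5)² / 572.5 = 4.9996
  horned: (519 − 572.5)² / 572.5 = 4.9996
χ² = 4.9996 + 4.9996 = 9.9992 ≈ 9.999
Degrees of freedom = 2 − 1 = 1; critical value at α = 0.05 is 3.841.
Since 9.999 > 3.841, we reject the null hypothesis — the data do not fit the 1:1 ratio.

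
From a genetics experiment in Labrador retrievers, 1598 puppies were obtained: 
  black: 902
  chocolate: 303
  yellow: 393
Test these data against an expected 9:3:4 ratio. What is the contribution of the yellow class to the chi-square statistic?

The 9:3:4 ratio has 16 parts, so with N = 1598 the expected counts are:
  black: 1598 × 9/16 = 898.875
  chocolate: 1598 × 3/16 = 299.625
  yellow: 1598 × 4/16 = 399.5
Contribution of yellow: (393 − 399.5)² / 399.5 = 0.1058

0.106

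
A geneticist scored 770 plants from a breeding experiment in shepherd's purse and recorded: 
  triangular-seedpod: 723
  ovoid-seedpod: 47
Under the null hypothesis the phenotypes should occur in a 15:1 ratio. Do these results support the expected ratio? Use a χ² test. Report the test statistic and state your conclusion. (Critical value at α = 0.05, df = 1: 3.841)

0.028; consistent

Expected counts for N = 770 under a 15:1 ratio (total parts = 16):
  triangular-seedpod: 770 × 15/16 = 721.875
  ovoid-seedpod: 770 × 1/16 = 48.125
χ² = Σ (O − E)² / E
  triangular-seedpod: (723 − 721.875)² / 721.875 = 0.0018
  ovoid-seedpod: (47 − 48.125)² / 48.125 = 0.0263
χ² = 0.0018 + 0.0263 = 0.0281 ≈ 0.028
Degrees of freedom = 2 − 1 = 1; critical value at α = 0.05 is 3.841.
Since 0.028 < 3.841, we fail to reject the null hypothesis — the data are consistent with the 15:1 ratio.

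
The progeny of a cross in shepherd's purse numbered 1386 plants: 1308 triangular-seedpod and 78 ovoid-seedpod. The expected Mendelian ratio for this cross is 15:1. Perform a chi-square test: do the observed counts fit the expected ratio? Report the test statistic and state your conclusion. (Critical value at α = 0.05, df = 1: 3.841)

0.916; consistent

Expected counts for N = 1386 under a 15:1 ratio (total parts = 16):
  triangular-seedpod: 1386 × 15/16 = 1299.375
  ovoid-seedpod: 1386 × 1/16 = 86.625
χ² = Σ (O − E)² / E
  triangular-seedpod: (1308 − 1299.375)² / 1299.375 = 0.0573
  ovoid-seedpod: (78 − 86.625)² / 86.625 = 0.8588
χ² = 0.0573 + 0.8588 = 0.9161 ≈ 0.916
Degrees of freedom = 2 − 1 = 1; critical value at α = 0.05 is 3.841.
Since 0.916 < 3.841, we fail to reject the null hypothesis — the data are consistent with the 15:1 ratio.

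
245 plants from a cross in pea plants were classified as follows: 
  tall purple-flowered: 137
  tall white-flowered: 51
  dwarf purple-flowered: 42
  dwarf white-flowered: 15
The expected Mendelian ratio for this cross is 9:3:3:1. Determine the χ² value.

0.907

Under the 9:3:3:1 hypothesis (Σ ratio = 16, N = 245):
  tall purple-flowered: 245 × 9/16 = 137.8125
  tall white-flowered: 245 × 3/16 = 45.9375
  dwarf purple-flowered: 245 × 3/16 = 45.9375
  dwarf white-flowered: 245 × 1/16 = 15.3125
χ² = Σ (O − E)² / E
  tall purple-flowered: (137 − 137.8125)² / 137.8125 = 0.0048
  tall white-flowered: (51 − 45.9375)² / 45.9375 = 0.5579
  dwarf purple-flowered: (42 − 45.9375)² / 45.9375 = 0.3375
  dwarf white-flowered: (15 − 15.3125)² / 15.3125 = 0.0064
χ² = 0.0048 + 0.5579 + 0.3375 + 0.0064 = 0.9066 ≈ 0.907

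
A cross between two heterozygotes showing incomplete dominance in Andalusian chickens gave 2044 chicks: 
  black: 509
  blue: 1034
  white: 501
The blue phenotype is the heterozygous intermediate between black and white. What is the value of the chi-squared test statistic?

With incomplete dominance, a heterozygote × heterozygote cross gives a 1:2:1 phenotypic ratio.
Total ratio parts = 4. Expected numbers out of 2044:
  black: 2044 × 1/4 = 511
  blue: 2044 × 2/4 = 1022
  white: 2044 × 1/4 = 511
χ² = Σ (O − E)² / E
  black: (509 − 511)² / 511 = 0.0078
  blue: (1034 − 1022)² / 1022 = 0.1409
  white: (501 − 511)² / 511 = 0.1957
χ² = 0.0078 + 0.1409 + 0.1957 = 0.3444 ≈ 0.344

0.344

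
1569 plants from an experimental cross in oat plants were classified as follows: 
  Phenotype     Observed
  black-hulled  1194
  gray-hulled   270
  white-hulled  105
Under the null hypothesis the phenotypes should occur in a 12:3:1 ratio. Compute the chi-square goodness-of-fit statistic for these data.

Under the 12:3:1 hypothesis (Σ ratio = 16, N = 1569):
  black-hulled: 1569 × 12/16 = 1176.75
  gray-hulled: 1569 × 3/16 = 294.1875
  white-hulled: 1569 × 1/16 = 98.0625
χ² = Σ (O − E)² / E
  black-hulled: (1194 − 1176.75)² / 1176.75 = 0.2529
  gray-hulled: (270 − 294.1875)² / 294.1875 = 1.9886
  white-hulled: (105 − 98.0625)² / 98.0625 = 0.4908
χ² = 0.2529 + 1.9886 + 0.4908 = 2.7323 ≈ 2.732

2.732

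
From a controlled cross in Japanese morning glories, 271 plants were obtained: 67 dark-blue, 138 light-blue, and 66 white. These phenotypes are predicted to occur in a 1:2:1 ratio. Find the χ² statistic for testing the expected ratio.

0.100

Expected counts for N = 271 under a 1:2:1 ratio (total parts = 4):
  dark-blue: 271 × 1/4 = 67.75
  light-blue: 271 × 2/4 = 135.5
  white: 271 × 1/4 = 67.75
χ² = Σ (O − E)² / E
  dark-blue: (67 − 67.75)² / 67.75 = 0.0083
  light-blue: (138 − 135.5)² / 135.5 = 0.0461
  white: (66 − 67.75)² / 67.75 = 0.0452
χ² = 0.0083 + 0.0461 + 0.0452 = 0.0996 ≈ 0.100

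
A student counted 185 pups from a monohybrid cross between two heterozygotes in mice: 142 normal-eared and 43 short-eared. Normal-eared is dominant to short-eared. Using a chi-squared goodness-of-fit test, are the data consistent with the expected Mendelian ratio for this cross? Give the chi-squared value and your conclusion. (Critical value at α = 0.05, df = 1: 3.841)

For a monohybrid cross between heterozygotes with complete dominance, the expected phenotypic ratio is 3:1.
The 3:1 ratio has 4 parts, so with N = 185 the expected counts are:
  normal-eared: 185 × 3/4 = 138.75
  short-eared: 185 × 1/4 = 46.25
χ² = Σ (O − E)² / E
  normal-eared: (142 − 138.75)² / 138.75 = 0.0761
  short-eared: (43 − 46.25)² / 46.25 = 0.2284
χ² = 0.0761 + 0.2284 = 0.3045 ≈ 0.305
Degrees of freedom = 2 − 1 = 1; critical value at α = 0.05 is 3.841.
Since 0.305 < 3.841, we fail to reject the null hypothesis — the data are consistent with the 3:1 ratio.

0.305; consistent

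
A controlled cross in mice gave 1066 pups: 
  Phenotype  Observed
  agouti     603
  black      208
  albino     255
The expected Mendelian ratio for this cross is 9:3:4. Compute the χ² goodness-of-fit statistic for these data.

Under the 9:3:4 hypothesis (Σ ratio = 16, N = 1066):
  agouti: 1066 × 9/16 = 599.625
  black: 1066 × 3/16 = 199.875
  albino: 1066 × 4/16 = 266.5
χ² = Σ (O − E)² / E
  agouti: (603 − 599.625)² / 599.625 = 0.0190
  black: (208 − 199.875)² / 199.875 = 0.3303
  albino: (255 − 266.5)² / 266.5 = 0.4962
χ² = 0.0190 + 0.3303 + 0.4962 = 0.8455 ≈ 0.846

0.846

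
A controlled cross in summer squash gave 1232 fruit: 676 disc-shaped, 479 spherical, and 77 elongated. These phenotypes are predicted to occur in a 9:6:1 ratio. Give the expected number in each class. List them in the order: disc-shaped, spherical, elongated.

Under the 9:6:1 hypothesis (Σ ratio = 16, N = 1232):
  disc-shaped: 1232 × 9/16 = 693
  spherical: 1232 × 6/16 = 462
  elongated: 1232 × 1/16 = 77

693, 462, 77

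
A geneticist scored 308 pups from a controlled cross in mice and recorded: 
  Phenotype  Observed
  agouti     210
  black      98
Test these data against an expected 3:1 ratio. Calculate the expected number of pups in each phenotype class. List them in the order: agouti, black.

Expected counts for N = 308 under a 3:1 ratio (total parts = 4):
  agouti: 308 × 3/4 = 231
  black: 308 × 1/4 = 77

231, 77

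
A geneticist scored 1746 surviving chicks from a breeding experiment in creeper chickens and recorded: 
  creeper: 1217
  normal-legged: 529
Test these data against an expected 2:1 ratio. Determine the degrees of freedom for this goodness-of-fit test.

1

A goodness-of-fit test with 2 phenotype classes has df = 2 − 1 = 1.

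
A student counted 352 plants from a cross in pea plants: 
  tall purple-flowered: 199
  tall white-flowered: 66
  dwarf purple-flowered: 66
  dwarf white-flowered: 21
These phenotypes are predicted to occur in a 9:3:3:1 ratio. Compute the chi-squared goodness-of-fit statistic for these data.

Expected counts for N = 352 under a 9:3:3:1 ratio (total parts = 16):
  tall purple-flowered: 352 × 9/16 = 198
  tall white-flowered: 352 × 3/16 = 66
  dwarf purple-flowered: 352 × 3/16 = 66
  dwarf white-flowered: 352 × 1/16 = 22
χ² = Σ (O − E)² / E
  tall purple-flowered: (199 − 198)² / 198 = 0.0051
  tall white-flowered: (66 − 66)² / 66 = 0.0000
  dwarf purple-flowered: (66 − 66)² / 66 = 0.0000
  dwarf white-flowered: (21 − 22)² / 22 = 0.0455
χ² = 0.0051 + 0.0000 + 0.0000 + 0.0455 = 0.0506 ≈ 0.051

0.051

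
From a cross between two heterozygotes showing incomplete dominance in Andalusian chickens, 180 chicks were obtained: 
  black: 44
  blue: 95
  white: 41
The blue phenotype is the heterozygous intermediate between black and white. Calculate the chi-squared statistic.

With incomplete dominance, a heterozygote × heterozygote cross gives a 1:2:1 phenotypic ratio.
Under the 1:2:1 hypothesis (Σ ratio = 4, N = 180):
  black: 180 × 1/4 = 45
  blue: 180 × 2/4 = 90
  white: 180 × 1/4 = 45
χ² = Σ (O − E)² / E
  black: (44 − 45)² / 45 = 0.0222
  blue: (95 − 90)² / 90 = 0.2778
  white: (41 − 45)² / 45 = 0.3556
χ² = 0.0222 + 0.2778 + 0.3556 = 0.6556 ≈ 0.656

0.656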